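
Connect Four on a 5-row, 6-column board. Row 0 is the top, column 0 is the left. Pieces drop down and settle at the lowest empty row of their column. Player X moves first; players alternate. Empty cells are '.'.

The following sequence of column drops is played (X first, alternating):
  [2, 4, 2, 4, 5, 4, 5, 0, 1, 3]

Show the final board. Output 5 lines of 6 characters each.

Move 1: X drops in col 2, lands at row 4
Move 2: O drops in col 4, lands at row 4
Move 3: X drops in col 2, lands at row 3
Move 4: O drops in col 4, lands at row 3
Move 5: X drops in col 5, lands at row 4
Move 6: O drops in col 4, lands at row 2
Move 7: X drops in col 5, lands at row 3
Move 8: O drops in col 0, lands at row 4
Move 9: X drops in col 1, lands at row 4
Move 10: O drops in col 3, lands at row 4

Answer: ......
......
....O.
..X.OX
OXXOOX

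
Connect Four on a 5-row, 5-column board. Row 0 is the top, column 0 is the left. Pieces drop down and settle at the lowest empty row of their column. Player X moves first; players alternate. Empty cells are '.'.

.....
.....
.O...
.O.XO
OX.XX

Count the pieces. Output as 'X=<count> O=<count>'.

X=4 O=4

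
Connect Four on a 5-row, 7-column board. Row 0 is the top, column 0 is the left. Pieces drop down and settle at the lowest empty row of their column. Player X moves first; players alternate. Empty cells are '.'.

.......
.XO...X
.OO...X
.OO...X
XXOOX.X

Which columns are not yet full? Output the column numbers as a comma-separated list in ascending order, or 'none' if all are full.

Answer: 0,1,2,3,4,5,6

Derivation:
col 0: top cell = '.' → open
col 1: top cell = '.' → open
col 2: top cell = '.' → open
col 3: top cell = '.' → open
col 4: top cell = '.' → open
col 5: top cell = '.' → open
col 6: top cell = '.' → open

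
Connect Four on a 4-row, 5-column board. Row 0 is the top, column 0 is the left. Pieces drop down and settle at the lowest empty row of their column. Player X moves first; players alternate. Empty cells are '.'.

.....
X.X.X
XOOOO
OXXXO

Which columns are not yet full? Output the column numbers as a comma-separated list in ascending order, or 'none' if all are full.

col 0: top cell = '.' → open
col 1: top cell = '.' → open
col 2: top cell = '.' → open
col 3: top cell = '.' → open
col 4: top cell = '.' → open

Answer: 0,1,2,3,4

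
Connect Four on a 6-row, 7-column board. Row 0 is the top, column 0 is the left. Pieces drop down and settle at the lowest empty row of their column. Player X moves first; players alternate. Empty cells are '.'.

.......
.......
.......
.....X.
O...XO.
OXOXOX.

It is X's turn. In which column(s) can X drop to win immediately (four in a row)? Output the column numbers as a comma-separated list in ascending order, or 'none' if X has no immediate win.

Answer: none

Derivation:
col 0: drop X → no win
col 1: drop X → no win
col 2: drop X → no win
col 3: drop X → no win
col 4: drop X → no win
col 5: drop X → no win
col 6: drop X → no win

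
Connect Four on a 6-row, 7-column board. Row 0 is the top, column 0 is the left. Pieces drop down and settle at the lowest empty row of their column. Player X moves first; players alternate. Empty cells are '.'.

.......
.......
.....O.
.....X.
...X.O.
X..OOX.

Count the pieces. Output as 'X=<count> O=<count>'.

X=4 O=4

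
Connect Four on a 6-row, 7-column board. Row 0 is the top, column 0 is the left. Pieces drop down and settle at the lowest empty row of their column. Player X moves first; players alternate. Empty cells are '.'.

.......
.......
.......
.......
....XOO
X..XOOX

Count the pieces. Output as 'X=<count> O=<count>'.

X=4 O=4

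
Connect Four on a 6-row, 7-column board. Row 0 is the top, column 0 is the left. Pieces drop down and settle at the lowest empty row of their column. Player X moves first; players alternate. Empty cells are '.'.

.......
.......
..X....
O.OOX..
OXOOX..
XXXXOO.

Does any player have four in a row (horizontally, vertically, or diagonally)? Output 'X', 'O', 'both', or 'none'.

X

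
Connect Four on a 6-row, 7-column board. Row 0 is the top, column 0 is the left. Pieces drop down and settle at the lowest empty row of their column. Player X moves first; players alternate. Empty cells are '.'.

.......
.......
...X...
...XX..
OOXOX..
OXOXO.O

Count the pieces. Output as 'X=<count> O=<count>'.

X=7 O=7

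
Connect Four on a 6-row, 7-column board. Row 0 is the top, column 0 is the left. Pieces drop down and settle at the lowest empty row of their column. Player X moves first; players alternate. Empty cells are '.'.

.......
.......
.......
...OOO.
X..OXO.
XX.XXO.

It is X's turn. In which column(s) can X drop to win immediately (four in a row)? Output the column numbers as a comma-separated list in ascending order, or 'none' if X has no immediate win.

Answer: 2

Derivation:
col 0: drop X → no win
col 1: drop X → no win
col 2: drop X → WIN!
col 3: drop X → no win
col 4: drop X → no win
col 5: drop X → no win
col 6: drop X → no win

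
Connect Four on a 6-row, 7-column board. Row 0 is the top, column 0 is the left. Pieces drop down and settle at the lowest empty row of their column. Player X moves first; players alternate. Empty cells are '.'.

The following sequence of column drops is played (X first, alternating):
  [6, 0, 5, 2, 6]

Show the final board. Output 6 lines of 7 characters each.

Answer: .......
.......
.......
.......
......X
O.O..XX

Derivation:
Move 1: X drops in col 6, lands at row 5
Move 2: O drops in col 0, lands at row 5
Move 3: X drops in col 5, lands at row 5
Move 4: O drops in col 2, lands at row 5
Move 5: X drops in col 6, lands at row 4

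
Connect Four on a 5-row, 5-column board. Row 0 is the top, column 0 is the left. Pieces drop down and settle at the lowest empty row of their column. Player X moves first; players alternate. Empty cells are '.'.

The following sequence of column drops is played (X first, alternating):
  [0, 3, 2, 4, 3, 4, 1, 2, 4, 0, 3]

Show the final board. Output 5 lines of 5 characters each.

Answer: .....
.....
...XX
O.OXO
XXXOO

Derivation:
Move 1: X drops in col 0, lands at row 4
Move 2: O drops in col 3, lands at row 4
Move 3: X drops in col 2, lands at row 4
Move 4: O drops in col 4, lands at row 4
Move 5: X drops in col 3, lands at row 3
Move 6: O drops in col 4, lands at row 3
Move 7: X drops in col 1, lands at row 4
Move 8: O drops in col 2, lands at row 3
Move 9: X drops in col 4, lands at row 2
Move 10: O drops in col 0, lands at row 3
Move 11: X drops in col 3, lands at row 2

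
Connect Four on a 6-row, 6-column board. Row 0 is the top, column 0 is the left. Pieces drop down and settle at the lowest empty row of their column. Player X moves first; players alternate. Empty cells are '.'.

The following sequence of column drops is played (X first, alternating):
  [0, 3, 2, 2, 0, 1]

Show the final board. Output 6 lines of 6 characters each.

Answer: ......
......
......
......
X.O...
XOXO..

Derivation:
Move 1: X drops in col 0, lands at row 5
Move 2: O drops in col 3, lands at row 5
Move 3: X drops in col 2, lands at row 5
Move 4: O drops in col 2, lands at row 4
Move 5: X drops in col 0, lands at row 4
Move 6: O drops in col 1, lands at row 5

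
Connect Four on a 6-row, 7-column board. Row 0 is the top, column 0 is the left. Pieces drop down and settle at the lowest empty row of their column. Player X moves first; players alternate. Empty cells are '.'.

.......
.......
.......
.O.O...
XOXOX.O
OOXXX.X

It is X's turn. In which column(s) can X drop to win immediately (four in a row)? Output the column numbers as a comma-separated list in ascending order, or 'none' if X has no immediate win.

col 0: drop X → no win
col 1: drop X → no win
col 2: drop X → no win
col 3: drop X → no win
col 4: drop X → no win
col 5: drop X → WIN!
col 6: drop X → no win

Answer: 5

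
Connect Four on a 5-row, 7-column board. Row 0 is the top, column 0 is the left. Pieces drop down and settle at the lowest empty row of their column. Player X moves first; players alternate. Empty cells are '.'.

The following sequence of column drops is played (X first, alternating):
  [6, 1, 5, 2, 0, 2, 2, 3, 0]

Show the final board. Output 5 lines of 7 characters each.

Move 1: X drops in col 6, lands at row 4
Move 2: O drops in col 1, lands at row 4
Move 3: X drops in col 5, lands at row 4
Move 4: O drops in col 2, lands at row 4
Move 5: X drops in col 0, lands at row 4
Move 6: O drops in col 2, lands at row 3
Move 7: X drops in col 2, lands at row 2
Move 8: O drops in col 3, lands at row 4
Move 9: X drops in col 0, lands at row 3

Answer: .......
.......
..X....
X.O....
XOOO.XX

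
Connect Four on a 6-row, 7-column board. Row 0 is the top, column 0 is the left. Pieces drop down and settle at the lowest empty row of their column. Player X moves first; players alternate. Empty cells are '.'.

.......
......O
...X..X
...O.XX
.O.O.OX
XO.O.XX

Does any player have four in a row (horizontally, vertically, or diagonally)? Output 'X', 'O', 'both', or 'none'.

X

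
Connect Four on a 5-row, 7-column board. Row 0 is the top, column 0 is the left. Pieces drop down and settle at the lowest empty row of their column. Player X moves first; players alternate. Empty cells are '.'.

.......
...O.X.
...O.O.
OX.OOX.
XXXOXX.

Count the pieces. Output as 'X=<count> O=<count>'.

X=8 O=7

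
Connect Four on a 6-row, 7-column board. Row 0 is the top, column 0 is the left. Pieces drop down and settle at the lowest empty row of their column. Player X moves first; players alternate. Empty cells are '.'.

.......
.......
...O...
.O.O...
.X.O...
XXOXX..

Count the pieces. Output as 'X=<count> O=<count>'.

X=5 O=5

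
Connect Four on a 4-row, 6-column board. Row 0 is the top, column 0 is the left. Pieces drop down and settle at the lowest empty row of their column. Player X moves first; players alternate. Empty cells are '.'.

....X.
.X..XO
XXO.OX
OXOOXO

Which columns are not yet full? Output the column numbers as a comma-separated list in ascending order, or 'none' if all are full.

col 0: top cell = '.' → open
col 1: top cell = '.' → open
col 2: top cell = '.' → open
col 3: top cell = '.' → open
col 4: top cell = 'X' → FULL
col 5: top cell = '.' → open

Answer: 0,1,2,3,5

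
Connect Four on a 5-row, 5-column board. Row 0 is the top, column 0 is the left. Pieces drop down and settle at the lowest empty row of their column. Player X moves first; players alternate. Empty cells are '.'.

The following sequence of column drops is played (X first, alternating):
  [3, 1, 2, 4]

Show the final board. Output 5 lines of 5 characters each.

Move 1: X drops in col 3, lands at row 4
Move 2: O drops in col 1, lands at row 4
Move 3: X drops in col 2, lands at row 4
Move 4: O drops in col 4, lands at row 4

Answer: .....
.....
.....
.....
.OXXO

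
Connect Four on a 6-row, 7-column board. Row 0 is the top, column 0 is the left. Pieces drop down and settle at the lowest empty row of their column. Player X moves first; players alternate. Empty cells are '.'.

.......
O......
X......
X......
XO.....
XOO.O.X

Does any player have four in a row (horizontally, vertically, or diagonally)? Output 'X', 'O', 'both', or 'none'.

X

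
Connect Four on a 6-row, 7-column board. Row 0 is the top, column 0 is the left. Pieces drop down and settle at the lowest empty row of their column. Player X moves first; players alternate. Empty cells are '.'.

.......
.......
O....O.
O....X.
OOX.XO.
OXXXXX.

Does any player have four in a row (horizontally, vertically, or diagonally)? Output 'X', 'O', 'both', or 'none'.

both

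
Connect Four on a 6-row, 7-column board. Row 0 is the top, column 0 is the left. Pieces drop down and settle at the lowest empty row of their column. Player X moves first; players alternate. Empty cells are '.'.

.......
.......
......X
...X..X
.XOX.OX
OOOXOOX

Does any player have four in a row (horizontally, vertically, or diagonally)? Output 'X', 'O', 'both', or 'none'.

X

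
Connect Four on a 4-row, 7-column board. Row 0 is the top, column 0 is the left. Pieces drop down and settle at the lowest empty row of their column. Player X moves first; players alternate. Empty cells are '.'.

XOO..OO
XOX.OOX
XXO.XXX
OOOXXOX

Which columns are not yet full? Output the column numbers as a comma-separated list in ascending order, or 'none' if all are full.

col 0: top cell = 'X' → FULL
col 1: top cell = 'O' → FULL
col 2: top cell = 'O' → FULL
col 3: top cell = '.' → open
col 4: top cell = '.' → open
col 5: top cell = 'O' → FULL
col 6: top cell = 'O' → FULL

Answer: 3,4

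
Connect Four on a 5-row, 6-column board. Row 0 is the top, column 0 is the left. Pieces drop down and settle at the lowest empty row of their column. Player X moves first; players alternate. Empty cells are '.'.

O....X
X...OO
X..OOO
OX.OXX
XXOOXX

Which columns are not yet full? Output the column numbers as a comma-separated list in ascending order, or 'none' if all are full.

col 0: top cell = 'O' → FULL
col 1: top cell = '.' → open
col 2: top cell = '.' → open
col 3: top cell = '.' → open
col 4: top cell = '.' → open
col 5: top cell = 'X' → FULL

Answer: 1,2,3,4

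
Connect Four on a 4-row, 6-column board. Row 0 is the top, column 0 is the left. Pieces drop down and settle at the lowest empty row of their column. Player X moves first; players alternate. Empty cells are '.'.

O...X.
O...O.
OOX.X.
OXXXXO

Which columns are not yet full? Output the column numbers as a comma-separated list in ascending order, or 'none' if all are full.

Answer: 1,2,3,5

Derivation:
col 0: top cell = 'O' → FULL
col 1: top cell = '.' → open
col 2: top cell = '.' → open
col 3: top cell = '.' → open
col 4: top cell = 'X' → FULL
col 5: top cell = '.' → open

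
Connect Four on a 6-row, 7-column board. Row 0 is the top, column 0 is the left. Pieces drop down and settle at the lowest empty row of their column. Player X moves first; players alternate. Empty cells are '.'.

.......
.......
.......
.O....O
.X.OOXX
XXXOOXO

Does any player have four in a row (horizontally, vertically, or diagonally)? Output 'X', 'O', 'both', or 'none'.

none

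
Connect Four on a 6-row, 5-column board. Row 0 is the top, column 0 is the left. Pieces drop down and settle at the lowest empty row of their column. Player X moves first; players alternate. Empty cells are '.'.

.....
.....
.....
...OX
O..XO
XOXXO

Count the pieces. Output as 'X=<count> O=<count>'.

X=5 O=5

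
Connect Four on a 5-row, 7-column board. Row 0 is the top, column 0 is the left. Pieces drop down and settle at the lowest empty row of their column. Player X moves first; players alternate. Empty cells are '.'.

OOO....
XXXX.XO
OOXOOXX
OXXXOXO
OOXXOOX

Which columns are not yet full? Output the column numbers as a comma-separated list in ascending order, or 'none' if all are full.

Answer: 3,4,5,6

Derivation:
col 0: top cell = 'O' → FULL
col 1: top cell = 'O' → FULL
col 2: top cell = 'O' → FULL
col 3: top cell = '.' → open
col 4: top cell = '.' → open
col 5: top cell = '.' → open
col 6: top cell = '.' → open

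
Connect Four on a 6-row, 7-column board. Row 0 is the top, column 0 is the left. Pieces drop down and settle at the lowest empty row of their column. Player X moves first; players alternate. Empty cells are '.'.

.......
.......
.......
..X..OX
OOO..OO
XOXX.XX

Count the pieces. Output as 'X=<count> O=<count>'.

X=7 O=7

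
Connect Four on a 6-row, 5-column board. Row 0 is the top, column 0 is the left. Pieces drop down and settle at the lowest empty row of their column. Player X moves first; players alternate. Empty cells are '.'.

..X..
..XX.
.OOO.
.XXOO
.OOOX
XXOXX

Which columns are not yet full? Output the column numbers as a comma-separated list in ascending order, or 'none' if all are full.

col 0: top cell = '.' → open
col 1: top cell = '.' → open
col 2: top cell = 'X' → FULL
col 3: top cell = '.' → open
col 4: top cell = '.' → open

Answer: 0,1,3,4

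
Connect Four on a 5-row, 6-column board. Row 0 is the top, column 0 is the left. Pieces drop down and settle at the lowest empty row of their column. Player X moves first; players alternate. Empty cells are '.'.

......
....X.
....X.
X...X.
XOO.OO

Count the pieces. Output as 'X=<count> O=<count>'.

X=5 O=4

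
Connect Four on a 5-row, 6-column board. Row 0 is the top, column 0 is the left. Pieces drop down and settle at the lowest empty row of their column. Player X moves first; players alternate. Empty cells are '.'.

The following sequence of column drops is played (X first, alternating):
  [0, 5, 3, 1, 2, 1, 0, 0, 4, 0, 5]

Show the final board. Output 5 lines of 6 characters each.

Answer: ......
O.....
O.....
XO...X
XOXXXO

Derivation:
Move 1: X drops in col 0, lands at row 4
Move 2: O drops in col 5, lands at row 4
Move 3: X drops in col 3, lands at row 4
Move 4: O drops in col 1, lands at row 4
Move 5: X drops in col 2, lands at row 4
Move 6: O drops in col 1, lands at row 3
Move 7: X drops in col 0, lands at row 3
Move 8: O drops in col 0, lands at row 2
Move 9: X drops in col 4, lands at row 4
Move 10: O drops in col 0, lands at row 1
Move 11: X drops in col 5, lands at row 3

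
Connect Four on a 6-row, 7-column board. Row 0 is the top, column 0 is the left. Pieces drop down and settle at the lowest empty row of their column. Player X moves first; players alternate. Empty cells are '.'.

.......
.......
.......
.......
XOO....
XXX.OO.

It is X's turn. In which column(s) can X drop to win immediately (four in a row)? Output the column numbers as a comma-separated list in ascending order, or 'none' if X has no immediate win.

Answer: 3

Derivation:
col 0: drop X → no win
col 1: drop X → no win
col 2: drop X → no win
col 3: drop X → WIN!
col 4: drop X → no win
col 5: drop X → no win
col 6: drop X → no win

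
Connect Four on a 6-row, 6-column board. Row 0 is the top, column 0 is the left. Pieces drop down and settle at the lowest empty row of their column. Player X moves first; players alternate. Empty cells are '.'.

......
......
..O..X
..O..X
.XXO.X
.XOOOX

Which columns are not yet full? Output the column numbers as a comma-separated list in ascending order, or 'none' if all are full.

col 0: top cell = '.' → open
col 1: top cell = '.' → open
col 2: top cell = '.' → open
col 3: top cell = '.' → open
col 4: top cell = '.' → open
col 5: top cell = '.' → open

Answer: 0,1,2,3,4,5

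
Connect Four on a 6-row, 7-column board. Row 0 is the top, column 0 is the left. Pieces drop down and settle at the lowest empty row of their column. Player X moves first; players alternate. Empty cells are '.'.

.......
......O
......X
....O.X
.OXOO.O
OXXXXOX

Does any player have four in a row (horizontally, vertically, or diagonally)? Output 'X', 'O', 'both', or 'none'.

X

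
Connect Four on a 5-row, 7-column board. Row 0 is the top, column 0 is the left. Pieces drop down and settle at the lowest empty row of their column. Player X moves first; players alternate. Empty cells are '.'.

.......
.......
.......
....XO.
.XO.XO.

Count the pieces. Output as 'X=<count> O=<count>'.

X=3 O=3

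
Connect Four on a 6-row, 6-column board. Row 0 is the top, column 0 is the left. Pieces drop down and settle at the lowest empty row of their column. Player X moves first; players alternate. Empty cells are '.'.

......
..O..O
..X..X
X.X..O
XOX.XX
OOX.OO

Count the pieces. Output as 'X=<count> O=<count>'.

X=9 O=8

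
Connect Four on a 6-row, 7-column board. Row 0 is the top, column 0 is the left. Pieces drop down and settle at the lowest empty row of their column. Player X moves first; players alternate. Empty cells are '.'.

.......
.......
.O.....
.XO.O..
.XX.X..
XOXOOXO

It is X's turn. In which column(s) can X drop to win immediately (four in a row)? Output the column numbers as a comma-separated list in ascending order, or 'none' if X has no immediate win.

Answer: 3

Derivation:
col 0: drop X → no win
col 1: drop X → no win
col 2: drop X → no win
col 3: drop X → WIN!
col 4: drop X → no win
col 5: drop X → no win
col 6: drop X → no win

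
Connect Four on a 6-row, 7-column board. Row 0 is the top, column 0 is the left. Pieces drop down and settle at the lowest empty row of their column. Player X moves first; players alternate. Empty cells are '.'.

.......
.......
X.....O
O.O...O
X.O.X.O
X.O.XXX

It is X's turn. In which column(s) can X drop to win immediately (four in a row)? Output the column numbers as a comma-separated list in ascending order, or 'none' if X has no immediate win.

col 0: drop X → no win
col 1: drop X → no win
col 2: drop X → no win
col 3: drop X → WIN!
col 4: drop X → no win
col 5: drop X → no win
col 6: drop X → no win

Answer: 3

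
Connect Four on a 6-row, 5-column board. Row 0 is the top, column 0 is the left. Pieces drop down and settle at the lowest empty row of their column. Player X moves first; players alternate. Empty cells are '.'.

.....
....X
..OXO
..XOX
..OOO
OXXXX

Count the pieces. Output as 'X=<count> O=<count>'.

X=8 O=7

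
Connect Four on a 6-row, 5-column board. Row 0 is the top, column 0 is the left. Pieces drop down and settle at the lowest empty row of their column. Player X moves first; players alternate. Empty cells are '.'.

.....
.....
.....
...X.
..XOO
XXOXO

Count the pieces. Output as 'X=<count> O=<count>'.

X=5 O=4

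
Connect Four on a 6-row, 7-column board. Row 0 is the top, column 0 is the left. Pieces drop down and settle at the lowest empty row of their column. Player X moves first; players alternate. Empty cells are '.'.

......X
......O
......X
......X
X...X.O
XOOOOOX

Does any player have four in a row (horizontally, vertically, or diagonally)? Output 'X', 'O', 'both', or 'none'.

O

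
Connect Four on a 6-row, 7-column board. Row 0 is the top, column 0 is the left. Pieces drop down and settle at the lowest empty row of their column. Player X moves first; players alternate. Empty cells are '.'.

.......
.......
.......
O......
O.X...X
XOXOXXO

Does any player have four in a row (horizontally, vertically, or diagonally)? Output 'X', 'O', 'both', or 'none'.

none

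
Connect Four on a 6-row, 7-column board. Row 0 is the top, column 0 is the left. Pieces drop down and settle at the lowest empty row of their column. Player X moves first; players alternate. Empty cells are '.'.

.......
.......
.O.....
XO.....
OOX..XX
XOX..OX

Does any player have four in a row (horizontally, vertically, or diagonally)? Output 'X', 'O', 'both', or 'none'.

O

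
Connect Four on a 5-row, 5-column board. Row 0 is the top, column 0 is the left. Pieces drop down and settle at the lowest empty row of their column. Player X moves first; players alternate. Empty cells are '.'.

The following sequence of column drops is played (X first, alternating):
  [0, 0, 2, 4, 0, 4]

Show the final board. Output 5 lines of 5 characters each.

Move 1: X drops in col 0, lands at row 4
Move 2: O drops in col 0, lands at row 3
Move 3: X drops in col 2, lands at row 4
Move 4: O drops in col 4, lands at row 4
Move 5: X drops in col 0, lands at row 2
Move 6: O drops in col 4, lands at row 3

Answer: .....
.....
X....
O...O
X.X.O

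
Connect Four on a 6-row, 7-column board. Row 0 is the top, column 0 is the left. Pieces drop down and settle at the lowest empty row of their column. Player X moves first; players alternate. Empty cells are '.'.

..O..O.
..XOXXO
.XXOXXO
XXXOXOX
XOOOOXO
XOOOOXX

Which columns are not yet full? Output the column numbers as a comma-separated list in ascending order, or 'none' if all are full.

col 0: top cell = '.' → open
col 1: top cell = '.' → open
col 2: top cell = 'O' → FULL
col 3: top cell = '.' → open
col 4: top cell = '.' → open
col 5: top cell = 'O' → FULL
col 6: top cell = '.' → open

Answer: 0,1,3,4,6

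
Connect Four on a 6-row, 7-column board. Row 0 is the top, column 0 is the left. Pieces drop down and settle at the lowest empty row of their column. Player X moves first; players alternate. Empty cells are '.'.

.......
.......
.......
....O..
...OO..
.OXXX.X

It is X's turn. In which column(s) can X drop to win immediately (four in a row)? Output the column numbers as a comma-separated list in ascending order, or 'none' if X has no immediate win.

Answer: 5

Derivation:
col 0: drop X → no win
col 1: drop X → no win
col 2: drop X → no win
col 3: drop X → no win
col 4: drop X → no win
col 5: drop X → WIN!
col 6: drop X → no win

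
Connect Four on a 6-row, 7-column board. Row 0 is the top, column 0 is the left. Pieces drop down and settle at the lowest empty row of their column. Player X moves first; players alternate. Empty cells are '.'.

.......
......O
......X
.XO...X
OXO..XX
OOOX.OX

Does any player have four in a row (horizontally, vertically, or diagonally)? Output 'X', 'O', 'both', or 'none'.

X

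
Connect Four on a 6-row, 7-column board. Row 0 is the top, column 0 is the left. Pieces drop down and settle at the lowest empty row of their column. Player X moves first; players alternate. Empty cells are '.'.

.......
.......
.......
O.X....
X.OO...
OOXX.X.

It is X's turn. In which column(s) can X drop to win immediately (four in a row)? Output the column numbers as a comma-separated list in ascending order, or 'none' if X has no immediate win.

col 0: drop X → no win
col 1: drop X → no win
col 2: drop X → no win
col 3: drop X → no win
col 4: drop X → WIN!
col 5: drop X → no win
col 6: drop X → no win

Answer: 4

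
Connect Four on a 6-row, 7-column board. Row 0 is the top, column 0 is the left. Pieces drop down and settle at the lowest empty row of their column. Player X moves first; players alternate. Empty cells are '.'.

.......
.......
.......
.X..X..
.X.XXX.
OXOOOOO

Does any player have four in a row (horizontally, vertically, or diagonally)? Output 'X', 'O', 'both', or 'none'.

O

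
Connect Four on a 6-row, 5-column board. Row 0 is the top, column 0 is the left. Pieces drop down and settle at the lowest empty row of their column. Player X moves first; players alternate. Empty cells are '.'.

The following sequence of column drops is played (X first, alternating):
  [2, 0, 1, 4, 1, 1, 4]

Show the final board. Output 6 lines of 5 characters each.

Answer: .....
.....
.....
.O...
.X..X
OXX.O

Derivation:
Move 1: X drops in col 2, lands at row 5
Move 2: O drops in col 0, lands at row 5
Move 3: X drops in col 1, lands at row 5
Move 4: O drops in col 4, lands at row 5
Move 5: X drops in col 1, lands at row 4
Move 6: O drops in col 1, lands at row 3
Move 7: X drops in col 4, lands at row 4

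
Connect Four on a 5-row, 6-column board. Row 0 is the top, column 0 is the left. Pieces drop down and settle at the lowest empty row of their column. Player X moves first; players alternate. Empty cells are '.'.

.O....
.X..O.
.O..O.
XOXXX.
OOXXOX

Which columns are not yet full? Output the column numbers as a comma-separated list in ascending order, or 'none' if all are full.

Answer: 0,2,3,4,5

Derivation:
col 0: top cell = '.' → open
col 1: top cell = 'O' → FULL
col 2: top cell = '.' → open
col 3: top cell = '.' → open
col 4: top cell = '.' → open
col 5: top cell = '.' → open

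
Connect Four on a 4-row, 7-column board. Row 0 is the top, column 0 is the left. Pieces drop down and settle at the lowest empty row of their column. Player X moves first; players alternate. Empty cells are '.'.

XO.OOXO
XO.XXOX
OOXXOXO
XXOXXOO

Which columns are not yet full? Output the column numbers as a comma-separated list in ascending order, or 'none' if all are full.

col 0: top cell = 'X' → FULL
col 1: top cell = 'O' → FULL
col 2: top cell = '.' → open
col 3: top cell = 'O' → FULL
col 4: top cell = 'O' → FULL
col 5: top cell = 'X' → FULL
col 6: top cell = 'O' → FULL

Answer: 2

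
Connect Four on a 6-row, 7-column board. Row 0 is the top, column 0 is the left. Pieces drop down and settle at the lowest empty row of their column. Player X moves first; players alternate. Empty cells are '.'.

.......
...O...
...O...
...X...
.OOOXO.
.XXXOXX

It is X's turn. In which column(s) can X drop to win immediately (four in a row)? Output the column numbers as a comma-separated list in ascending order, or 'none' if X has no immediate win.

Answer: 0

Derivation:
col 0: drop X → WIN!
col 1: drop X → no win
col 2: drop X → no win
col 3: drop X → no win
col 4: drop X → no win
col 5: drop X → no win
col 6: drop X → no win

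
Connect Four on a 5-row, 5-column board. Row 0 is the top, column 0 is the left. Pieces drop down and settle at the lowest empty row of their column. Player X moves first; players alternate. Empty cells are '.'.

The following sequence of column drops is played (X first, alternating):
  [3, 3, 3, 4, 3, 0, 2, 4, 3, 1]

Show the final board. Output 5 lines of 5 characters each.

Answer: ...X.
...X.
...X.
...OO
OOXXO

Derivation:
Move 1: X drops in col 3, lands at row 4
Move 2: O drops in col 3, lands at row 3
Move 3: X drops in col 3, lands at row 2
Move 4: O drops in col 4, lands at row 4
Move 5: X drops in col 3, lands at row 1
Move 6: O drops in col 0, lands at row 4
Move 7: X drops in col 2, lands at row 4
Move 8: O drops in col 4, lands at row 3
Move 9: X drops in col 3, lands at row 0
Move 10: O drops in col 1, lands at row 4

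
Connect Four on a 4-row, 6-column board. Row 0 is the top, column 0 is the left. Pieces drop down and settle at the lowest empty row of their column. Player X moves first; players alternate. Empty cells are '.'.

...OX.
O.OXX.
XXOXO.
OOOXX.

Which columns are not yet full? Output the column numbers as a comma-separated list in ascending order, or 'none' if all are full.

col 0: top cell = '.' → open
col 1: top cell = '.' → open
col 2: top cell = '.' → open
col 3: top cell = 'O' → FULL
col 4: top cell = 'X' → FULL
col 5: top cell = '.' → open

Answer: 0,1,2,5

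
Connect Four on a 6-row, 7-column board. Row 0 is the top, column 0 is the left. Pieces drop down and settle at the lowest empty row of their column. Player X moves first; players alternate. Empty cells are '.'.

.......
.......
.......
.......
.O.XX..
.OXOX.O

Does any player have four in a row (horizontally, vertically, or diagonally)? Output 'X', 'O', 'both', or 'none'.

none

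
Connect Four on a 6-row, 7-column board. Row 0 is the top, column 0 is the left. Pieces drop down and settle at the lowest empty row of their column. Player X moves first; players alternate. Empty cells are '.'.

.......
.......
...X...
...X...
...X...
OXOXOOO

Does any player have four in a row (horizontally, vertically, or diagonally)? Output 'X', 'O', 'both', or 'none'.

X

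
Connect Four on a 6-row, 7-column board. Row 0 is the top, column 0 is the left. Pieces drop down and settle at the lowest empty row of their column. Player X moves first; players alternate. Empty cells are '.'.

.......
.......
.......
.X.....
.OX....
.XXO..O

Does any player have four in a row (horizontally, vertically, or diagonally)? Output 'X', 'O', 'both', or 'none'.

none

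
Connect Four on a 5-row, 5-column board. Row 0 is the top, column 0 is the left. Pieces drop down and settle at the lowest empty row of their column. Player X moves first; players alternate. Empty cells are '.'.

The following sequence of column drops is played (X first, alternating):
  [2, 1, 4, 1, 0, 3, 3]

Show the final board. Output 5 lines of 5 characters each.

Move 1: X drops in col 2, lands at row 4
Move 2: O drops in col 1, lands at row 4
Move 3: X drops in col 4, lands at row 4
Move 4: O drops in col 1, lands at row 3
Move 5: X drops in col 0, lands at row 4
Move 6: O drops in col 3, lands at row 4
Move 7: X drops in col 3, lands at row 3

Answer: .....
.....
.....
.O.X.
XOXOX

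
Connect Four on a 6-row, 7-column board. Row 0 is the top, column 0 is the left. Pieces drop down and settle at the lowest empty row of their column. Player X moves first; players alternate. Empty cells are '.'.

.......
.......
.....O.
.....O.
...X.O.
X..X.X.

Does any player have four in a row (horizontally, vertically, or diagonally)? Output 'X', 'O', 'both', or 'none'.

none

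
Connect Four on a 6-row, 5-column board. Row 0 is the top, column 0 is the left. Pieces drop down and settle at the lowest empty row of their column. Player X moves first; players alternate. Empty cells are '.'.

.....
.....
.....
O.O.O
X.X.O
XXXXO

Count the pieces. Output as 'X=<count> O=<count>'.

X=6 O=5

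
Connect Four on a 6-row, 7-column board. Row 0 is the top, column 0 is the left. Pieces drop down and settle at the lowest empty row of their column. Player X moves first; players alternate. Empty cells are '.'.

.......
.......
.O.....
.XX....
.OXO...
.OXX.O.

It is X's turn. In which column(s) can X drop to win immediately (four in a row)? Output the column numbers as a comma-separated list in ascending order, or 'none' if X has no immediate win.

Answer: 2

Derivation:
col 0: drop X → no win
col 1: drop X → no win
col 2: drop X → WIN!
col 3: drop X → no win
col 4: drop X → no win
col 5: drop X → no win
col 6: drop X → no win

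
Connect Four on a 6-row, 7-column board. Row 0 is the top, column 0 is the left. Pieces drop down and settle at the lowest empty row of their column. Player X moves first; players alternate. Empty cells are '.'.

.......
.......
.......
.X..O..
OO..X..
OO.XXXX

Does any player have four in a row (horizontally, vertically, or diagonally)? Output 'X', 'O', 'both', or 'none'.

X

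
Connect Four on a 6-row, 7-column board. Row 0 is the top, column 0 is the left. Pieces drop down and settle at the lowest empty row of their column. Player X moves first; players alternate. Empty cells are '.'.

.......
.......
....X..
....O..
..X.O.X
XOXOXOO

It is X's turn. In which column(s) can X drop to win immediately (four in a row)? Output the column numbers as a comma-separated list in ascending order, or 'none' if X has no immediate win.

Answer: none

Derivation:
col 0: drop X → no win
col 1: drop X → no win
col 2: drop X → no win
col 3: drop X → no win
col 4: drop X → no win
col 5: drop X → no win
col 6: drop X → no win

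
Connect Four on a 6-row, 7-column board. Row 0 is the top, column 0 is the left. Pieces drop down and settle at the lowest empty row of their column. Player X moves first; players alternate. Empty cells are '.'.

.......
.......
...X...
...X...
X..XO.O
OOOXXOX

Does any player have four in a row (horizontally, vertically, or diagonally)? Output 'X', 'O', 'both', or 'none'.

X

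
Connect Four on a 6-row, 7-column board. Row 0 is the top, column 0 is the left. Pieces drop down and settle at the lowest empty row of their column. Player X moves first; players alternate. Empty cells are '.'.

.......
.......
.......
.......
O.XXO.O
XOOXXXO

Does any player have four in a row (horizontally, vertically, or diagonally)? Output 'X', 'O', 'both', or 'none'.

none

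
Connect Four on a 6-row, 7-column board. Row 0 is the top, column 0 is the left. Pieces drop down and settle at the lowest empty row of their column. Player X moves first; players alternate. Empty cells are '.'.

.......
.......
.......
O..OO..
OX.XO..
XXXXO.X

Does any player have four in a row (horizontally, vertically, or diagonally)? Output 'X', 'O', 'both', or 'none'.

X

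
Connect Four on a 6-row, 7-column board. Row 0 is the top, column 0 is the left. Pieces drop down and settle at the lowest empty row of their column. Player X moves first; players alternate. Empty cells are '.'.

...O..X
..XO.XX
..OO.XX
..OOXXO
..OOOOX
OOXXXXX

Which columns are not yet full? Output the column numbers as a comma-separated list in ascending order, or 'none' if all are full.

Answer: 0,1,2,4,5

Derivation:
col 0: top cell = '.' → open
col 1: top cell = '.' → open
col 2: top cell = '.' → open
col 3: top cell = 'O' → FULL
col 4: top cell = '.' → open
col 5: top cell = '.' → open
col 6: top cell = 'X' → FULL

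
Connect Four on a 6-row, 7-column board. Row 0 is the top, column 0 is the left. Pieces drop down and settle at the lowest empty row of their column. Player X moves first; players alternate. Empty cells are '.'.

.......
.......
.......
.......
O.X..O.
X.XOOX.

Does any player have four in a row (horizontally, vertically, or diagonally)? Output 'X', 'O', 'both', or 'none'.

none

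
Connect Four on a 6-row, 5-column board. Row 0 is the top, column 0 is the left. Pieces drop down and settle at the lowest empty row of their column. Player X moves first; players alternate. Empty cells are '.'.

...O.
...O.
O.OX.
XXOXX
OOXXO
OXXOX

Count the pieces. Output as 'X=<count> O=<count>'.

X=10 O=10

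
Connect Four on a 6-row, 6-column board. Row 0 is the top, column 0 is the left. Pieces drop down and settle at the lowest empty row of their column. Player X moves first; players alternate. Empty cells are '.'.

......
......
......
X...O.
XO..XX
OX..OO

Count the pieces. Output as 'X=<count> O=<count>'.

X=5 O=5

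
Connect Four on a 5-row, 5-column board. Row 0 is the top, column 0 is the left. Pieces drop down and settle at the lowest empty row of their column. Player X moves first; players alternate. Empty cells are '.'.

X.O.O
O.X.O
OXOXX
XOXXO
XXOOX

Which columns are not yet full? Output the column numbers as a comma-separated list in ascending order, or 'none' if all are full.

col 0: top cell = 'X' → FULL
col 1: top cell = '.' → open
col 2: top cell = 'O' → FULL
col 3: top cell = '.' → open
col 4: top cell = 'O' → FULL

Answer: 1,3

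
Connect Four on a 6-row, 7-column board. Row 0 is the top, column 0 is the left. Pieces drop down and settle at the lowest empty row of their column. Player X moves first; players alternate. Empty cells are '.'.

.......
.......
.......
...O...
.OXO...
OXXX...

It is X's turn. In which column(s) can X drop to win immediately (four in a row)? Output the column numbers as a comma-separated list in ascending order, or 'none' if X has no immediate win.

Answer: 4

Derivation:
col 0: drop X → no win
col 1: drop X → no win
col 2: drop X → no win
col 3: drop X → no win
col 4: drop X → WIN!
col 5: drop X → no win
col 6: drop X → no win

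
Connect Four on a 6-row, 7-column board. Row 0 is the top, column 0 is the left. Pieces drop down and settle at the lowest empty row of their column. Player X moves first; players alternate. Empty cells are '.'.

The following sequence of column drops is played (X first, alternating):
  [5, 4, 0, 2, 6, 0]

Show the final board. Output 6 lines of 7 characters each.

Answer: .......
.......
.......
.......
O......
X.O.OXX

Derivation:
Move 1: X drops in col 5, lands at row 5
Move 2: O drops in col 4, lands at row 5
Move 3: X drops in col 0, lands at row 5
Move 4: O drops in col 2, lands at row 5
Move 5: X drops in col 6, lands at row 5
Move 6: O drops in col 0, lands at row 4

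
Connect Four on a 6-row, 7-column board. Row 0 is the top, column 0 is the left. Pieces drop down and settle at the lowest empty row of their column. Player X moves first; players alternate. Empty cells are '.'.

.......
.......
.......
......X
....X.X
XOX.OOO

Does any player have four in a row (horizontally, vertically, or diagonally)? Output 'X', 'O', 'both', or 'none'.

none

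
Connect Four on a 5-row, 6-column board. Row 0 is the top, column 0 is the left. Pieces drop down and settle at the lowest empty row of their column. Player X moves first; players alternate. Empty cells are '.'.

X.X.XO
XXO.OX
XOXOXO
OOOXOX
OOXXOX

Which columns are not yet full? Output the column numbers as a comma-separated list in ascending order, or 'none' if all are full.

Answer: 1,3

Derivation:
col 0: top cell = 'X' → FULL
col 1: top cell = '.' → open
col 2: top cell = 'X' → FULL
col 3: top cell = '.' → open
col 4: top cell = 'X' → FULL
col 5: top cell = 'O' → FULL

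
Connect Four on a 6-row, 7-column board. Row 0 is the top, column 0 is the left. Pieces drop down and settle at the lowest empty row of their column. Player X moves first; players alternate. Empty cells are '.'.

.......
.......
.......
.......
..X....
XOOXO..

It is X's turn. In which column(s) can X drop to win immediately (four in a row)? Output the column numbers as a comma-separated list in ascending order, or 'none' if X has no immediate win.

Answer: none

Derivation:
col 0: drop X → no win
col 1: drop X → no win
col 2: drop X → no win
col 3: drop X → no win
col 4: drop X → no win
col 5: drop X → no win
col 6: drop X → no win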